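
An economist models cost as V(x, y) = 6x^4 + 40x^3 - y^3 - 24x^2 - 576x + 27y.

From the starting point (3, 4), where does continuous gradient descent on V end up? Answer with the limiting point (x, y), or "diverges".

diverges

V is separable, so gradient descent decouples: x follows -∂V/∂x, y follows -∂V/∂y.
∂V/∂x = 24(x - 2)(x + 3)(x + 4); at x=3 this is 1008, so x decreases.
∂V/∂y = -3(y - 3)(y + 3); at y=4 this is -21, so y increases.
The y-coordinate has no critical point in that direction and runs off to infinity.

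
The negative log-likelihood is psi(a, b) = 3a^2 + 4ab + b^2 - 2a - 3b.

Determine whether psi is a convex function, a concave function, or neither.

neither

psi is quadratic, so its Hessian is the constant matrix H = [[6, 4], [4, 2]].
det(H) = -4, tr(H) = 8.
det(H) < 0, so H is indefinite: neither convex nor concave.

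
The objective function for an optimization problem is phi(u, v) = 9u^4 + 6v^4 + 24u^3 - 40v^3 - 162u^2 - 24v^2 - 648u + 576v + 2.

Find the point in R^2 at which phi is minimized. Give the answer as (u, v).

phi(u,v) separates as P(u) + Q(v) + 2, so its minimum is min P + min Q + 2.
P'(u) = 36(u - 3)(u + 2)(u + 3) vanishes at u ∈ {-3, -2, 3}; Q'(v) = 24(v - 4)(v - 3)(v + 2) vanishes at v ∈ {-2, 3, 4}.
Local minima of P (where P''>0): P(-3)=567, P(3)=-2025. Local minima of Q: Q(-2)=-832, Q(4)=896.
So the global minimum of phi is P(3) + Q(-2) + 2 = -2025 − 832 + 2 = -2855, attained at (3, -2).

(3, -2)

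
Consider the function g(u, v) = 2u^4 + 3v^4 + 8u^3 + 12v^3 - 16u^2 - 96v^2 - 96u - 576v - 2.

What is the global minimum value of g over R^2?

-2466

g(u,v) separates as P(u) + Q(v) − 2, so its minimum is min P + min Q − 2.
P'(u) = 8(u - 2)(u + 2)(u + 3) vanishes at u ∈ {-3, -2, 2}; Q'(v) = 12(v - 4)(v + 3)(v + 4) vanishes at v ∈ {-4, -3, 4}.
Local minima of P (where P''>0): P(-3)=90, P(2)=-160. Local minima of Q: Q(-4)=768, Q(4)=-2304.
So the global minimum of g is P(2) + Q(4) − 2 = -160 − 2304 − 2 = -2466, attained at (2, 4).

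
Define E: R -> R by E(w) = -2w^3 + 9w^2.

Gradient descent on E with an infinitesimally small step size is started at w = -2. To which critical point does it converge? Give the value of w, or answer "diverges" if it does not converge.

E'(w) = -6w(w - 3), so E'(-2) = -60.
Gradient descent moves in the -E' direction, i.e. w is increasing.
The nearest critical point in that direction is w = 0, where E'' = 18 > 0 (a local minimum). The iterate converges there.

0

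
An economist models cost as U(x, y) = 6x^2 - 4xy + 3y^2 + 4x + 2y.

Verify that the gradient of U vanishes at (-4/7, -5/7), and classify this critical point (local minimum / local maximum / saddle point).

local minimum

∇U = (12x - 4y + 4, -4x + 6y + 2); substituting (-4/7, -5/7) gives ∇U = (0, 0), so (-4/7, -5/7) is indeed a critical point.
The Hessian of U is constant: H = [[12, -4], [-4, 6]].
det(H) = 12·6 − (-4)² = 56.
det(H) > 0 and tr(H) = 18 > 0, so H is positive definite and the point is a local minimum.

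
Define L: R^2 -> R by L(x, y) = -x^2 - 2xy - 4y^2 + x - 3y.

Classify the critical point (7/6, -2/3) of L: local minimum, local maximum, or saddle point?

local maximum

The Hessian of L is constant: H = [[-2, -2], [-2, -8]].
det(H) = (-2)·(-8) − (-2)² = 12.
det(H) > 0 and tr(H) = -10 < 0, so H is negative definite and the point is a local maximum.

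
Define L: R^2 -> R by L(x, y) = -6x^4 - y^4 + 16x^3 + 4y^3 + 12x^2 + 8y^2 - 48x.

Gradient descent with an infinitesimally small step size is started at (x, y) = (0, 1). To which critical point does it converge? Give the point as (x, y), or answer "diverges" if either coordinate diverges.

(1, 0)

L is separable, so gradient descent decouples: x follows -∂L/∂x, y follows -∂L/∂y.
∂L/∂x = -24(x - 2)(x - 1)(x + 1); at x=0 this is -48, so x increases.
∂L/∂y = -4y(y - 4)(y + 1); at y=1 this is 24, so y decreases.
x converges to its nearest critical value 1 (a local min of the x-part); y converges to 0. The iterate converges to (1, 0).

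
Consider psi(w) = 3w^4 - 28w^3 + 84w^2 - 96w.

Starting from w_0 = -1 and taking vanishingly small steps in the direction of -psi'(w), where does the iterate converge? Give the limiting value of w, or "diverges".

psi'(w) = 12(w - 4)(w - 2)(w - 1), so psi'(-1) = -360.
Gradient descent moves in the -psi' direction, i.e. w is increasing.
The nearest critical point in that direction is w = 1, where psi'' = 36 > 0 (a local minimum). The iterate converges there.

1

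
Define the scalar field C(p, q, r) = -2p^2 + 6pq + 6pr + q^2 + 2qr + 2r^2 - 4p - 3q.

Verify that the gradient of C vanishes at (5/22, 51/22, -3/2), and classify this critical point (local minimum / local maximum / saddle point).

saddle point

∇C = (-4p + 6q + 6r - 4, 6p + 2q + 2r - 3, 6p + 2q + 4r); substituting (5/22, 51/22, -3/2) gives ∇C = (0, 0, 0), so (5/22, 51/22, -3/2) is indeed a critical point.
The Hessian is constant: H = [[-4, 6, 6], [6, 2, 2], [6, 2, 4]].
Leading principal minors: Δ₁ = -4, Δ₂ = -44, Δ₃ = -88.
The minors fit neither the all-positive nor the alternating-sign pattern, so H is indefinite: a saddle point.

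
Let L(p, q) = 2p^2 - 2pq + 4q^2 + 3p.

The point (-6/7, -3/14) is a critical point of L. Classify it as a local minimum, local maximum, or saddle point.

local minimum

The Hessian of L is constant: H = [[4, -2], [-2, 8]].
det(H) = 4·8 − (-2)² = 28.
det(H) > 0 and tr(H) = 12 > 0, so H is positive definite and the point is a local minimum.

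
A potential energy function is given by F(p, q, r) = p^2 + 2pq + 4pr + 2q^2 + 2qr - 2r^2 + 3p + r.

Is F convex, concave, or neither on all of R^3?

F is quadratic, so its Hessian is the constant matrix H = [[2, 2, 4], [2, 4, 2], [4, 2, -4]].
Leading principal minors: 2, 4, -56.
Neither pattern holds ⇒ H is indefinite ⇒ neither convex nor concave.

neither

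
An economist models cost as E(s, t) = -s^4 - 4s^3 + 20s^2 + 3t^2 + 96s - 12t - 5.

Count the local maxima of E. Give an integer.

E separates as a function of s plus a function of t, so ∇E=0 decouples.
∂E/∂s = -4(s - 3)(s + 2)(s + 4) = 0 at s ∈ {-4, -2, 3}; ∂E/∂t = 6(t - 2) = 0 at t ∈ {2}.
The Hessian is diagonal: diag(E_ss, E_tt). Second derivatives: E_ss(-4)=-56, E_ss(-2)=40, E_ss(3)=-140; E_tt(2)=6.
Local maxima occur where both diagonal entries negative: none. Count: 0.

0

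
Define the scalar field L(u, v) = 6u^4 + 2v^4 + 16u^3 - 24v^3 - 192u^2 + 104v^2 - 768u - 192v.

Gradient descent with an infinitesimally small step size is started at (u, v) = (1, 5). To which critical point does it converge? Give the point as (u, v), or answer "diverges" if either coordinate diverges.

(4, 4)

L is separable, so gradient descent decouples: u follows -∂L/∂u, v follows -∂L/∂v.
∂L/∂u = 24(u - 4)(u + 2)(u + 4); at u=1 this is -1080, so u increases.
∂L/∂v = 8(v - 4)(v - 3)(v - 2); at v=5 this is 48, so v decreases.
u converges to its nearest critical value 4 (a local min of the u-part); v converges to 4. The iterate converges to (4, 4).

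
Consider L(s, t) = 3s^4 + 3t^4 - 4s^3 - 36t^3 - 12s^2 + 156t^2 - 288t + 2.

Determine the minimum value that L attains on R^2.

L(s,t) separates as P(s) + Q(t) + 2, so its minimum is min P + min Q + 2.
P'(s) = 12s(s - 2)(s + 1) vanishes at s ∈ {-1, 0, 2}; Q'(t) = 12(t - 4)(t - 3)(t - 2) vanishes at t ∈ {2, 3, 4}.
Local minima of P (where P''>0): P(-1)=-5, P(2)=-32. Local minima of Q: Q(2)=-192, Q(4)=-192.
So the global minimum of L is P(2) + Q(2) + 2 = -32 − 192 + 2 = -222, attained at (2, 2).

-222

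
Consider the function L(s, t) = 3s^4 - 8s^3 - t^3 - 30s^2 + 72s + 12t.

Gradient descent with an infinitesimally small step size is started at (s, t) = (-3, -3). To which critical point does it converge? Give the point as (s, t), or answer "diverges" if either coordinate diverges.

L is separable, so gradient descent decouples: s follows -∂L/∂s, t follows -∂L/∂t.
∂L/∂s = 12(s - 3)(s - 1)(s + 2); at s=-3 this is -288, so s increases.
∂L/∂t = -3(t - 2)(t + 2); at t=-3 this is -15, so t increases.
s converges to its nearest critical value -2 (a local min of the s-part); t converges to -2. The iterate converges to (-2, -2).

(-2, -2)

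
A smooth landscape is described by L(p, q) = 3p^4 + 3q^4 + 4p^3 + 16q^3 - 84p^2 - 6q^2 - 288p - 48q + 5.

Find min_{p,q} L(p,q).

-1627

L(p,q) separates as A(p) + B(q) + 5, so its minimum is min A + min B + 5.
A'(p) = 12(p - 4)(p + 2)(p + 3) vanishes at p ∈ {-3, -2, 4}; B'(q) = 12(q - 1)(q + 1)(q + 4) vanishes at q ∈ {-4, -1, 1}.
Local minima of A (where A''>0): A(-3)=243, A(4)=-1472. Local minima of B: B(-4)=-160, B(1)=-35.
So the global minimum of L is A(4) + B(-4) + 5 = -1472 − 160 + 5 = -1627, attained at (4, -4).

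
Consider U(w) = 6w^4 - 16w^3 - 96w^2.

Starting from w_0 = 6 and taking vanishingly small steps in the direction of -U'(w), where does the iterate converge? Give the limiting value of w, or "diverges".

U'(w) = 24w(w - 4)(w + 2), so U'(6) = 2304.
Gradient descent moves in the -U' direction, i.e. w is decreasing.
The nearest critical point in that direction is w = 4, where U'' = 576 > 0 (a local minimum). The iterate converges there.

4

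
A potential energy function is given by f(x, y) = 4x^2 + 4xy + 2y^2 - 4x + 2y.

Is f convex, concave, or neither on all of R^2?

f is quadratic, so its Hessian is the constant matrix H = [[8, 4], [4, 4]].
det(H) = 16, tr(H) = 12.
det(H) > 0 and tr(H) > 0, so H is positive definite everywhere: convex.

convex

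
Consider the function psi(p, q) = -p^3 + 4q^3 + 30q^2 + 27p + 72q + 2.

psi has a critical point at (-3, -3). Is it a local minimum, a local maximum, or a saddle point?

The mixed partial ∂²psi/∂p∂q is 0, so the Hessian at any point is diag(psi_pp, psi_qq) = diag(-6p, 12(2q + 5)).
At (-3, -3): H = diag(18, -12).
The eigenvalues have opposite signs, so H is indefinite: a saddle point.

saddle point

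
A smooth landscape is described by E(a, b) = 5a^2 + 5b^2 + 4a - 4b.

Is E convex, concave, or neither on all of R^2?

E is quadratic, so its Hessian is the constant matrix H = [[10, 0], [0, 10]].
det(H) = 100, tr(H) = 20.
det(H) > 0 and tr(H) > 0, so H is positive definite everywhere: convex.

convex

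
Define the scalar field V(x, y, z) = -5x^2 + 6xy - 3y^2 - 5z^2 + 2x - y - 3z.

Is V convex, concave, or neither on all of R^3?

concave

V is quadratic, so its Hessian is the constant matrix H = [[-10, 6, 0], [6, -6, 0], [0, 0, -10]].
Leading principal minors: -10, 24, -240.
Signs alternate −, +, − ⇒ H ≺ 0 ⇒ concave.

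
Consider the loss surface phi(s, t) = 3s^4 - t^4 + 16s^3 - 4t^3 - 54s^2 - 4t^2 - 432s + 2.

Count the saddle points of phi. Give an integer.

phi separates as a function of s plus a function of t, so ∇phi=0 decouples.
∂phi/∂s = 12(s - 3)(s + 3)(s + 4) = 0 at s ∈ {-4, -3, 3}; ∂phi/∂t = -4t(t + 1)(t + 2) = 0 at t ∈ {-2, -1, 0}.
The Hessian is diagonal: diag(phi_ss, phi_tt). Second derivatives: phi_ss(-4)=84, phi_ss(-3)=-72, phi_ss(3)=504; phi_tt(-2)=-8, phi_tt(-1)=4, phi_tt(0)=-8.
Saddle points occur where the two diagonal entries have opposite signs: (-4, -2), (-4, 0), (-3, -1), (3, -2), (3, 0). Count: 5.

5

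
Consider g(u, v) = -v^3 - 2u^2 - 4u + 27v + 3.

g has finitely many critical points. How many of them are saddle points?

g separates as a function of u plus a function of v, so ∇g=0 decouples.
∂g/∂u = -4(u + 1) = 0 at u ∈ {-1}; ∂g/∂v = -3(v - 3)(v + 3) = 0 at v ∈ {-3, 3}.
The Hessian is diagonal: diag(g_uu, g_vv). Second derivatives: g_uu(-1)=-4; g_vv(-3)=18, g_vv(3)=-18.
Saddle points occur where the two diagonal entries have opposite signs: (-1, -3). Count: 1.

1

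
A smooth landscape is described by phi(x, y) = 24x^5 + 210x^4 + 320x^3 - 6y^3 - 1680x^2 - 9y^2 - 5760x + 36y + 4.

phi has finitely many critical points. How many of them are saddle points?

phi separates as a function of x plus a function of y, so ∇phi=0 decouples.
∂phi/∂x = 120(x - 2)(x + 2)(x + 3)(x + 4) = 0 at x ∈ {-4, -3, -2, 2}; ∂phi/∂y = -18(y - 1)(y + 2) = 0 at y ∈ {-2, 1}.
The Hessian is diagonal: diag(phi_xx, phi_yy). Second derivatives: phi_xx(-4)=-1440, phi_xx(-3)=600, phi_xx(-2)=-960, phi_xx(2)=14400; phi_yy(-2)=54, phi_yy(1)=-54.
Saddle points occur where the two diagonal entries have opposite signs: (-4, -2), (-3, 1), (-2, -2), (2, 1). Count: 4.

4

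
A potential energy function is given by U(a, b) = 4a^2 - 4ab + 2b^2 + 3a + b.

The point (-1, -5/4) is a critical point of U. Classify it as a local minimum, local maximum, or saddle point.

The Hessian of U is constant: H = [[8, -4], [-4, 4]].
det(H) = 8·4 − (-4)² = 16.
det(H) > 0 and tr(H) = 12 > 0, so H is positive definite and the point is a local minimum.

local minimum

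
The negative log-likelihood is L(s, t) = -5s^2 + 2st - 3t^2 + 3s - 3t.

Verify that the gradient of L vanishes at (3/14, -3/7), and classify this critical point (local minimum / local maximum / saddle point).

local maximum

∇L = (-10s + 2t + 3, 2s - 6t - 3); substituting (3/14, -3/7) gives ∇L = (0, 0), so (3/14, -3/7) is indeed a critical point.
The Hessian of L is constant: H = [[-10, 2], [2, -6]].
det(H) = (-10)·(-6) − 2² = 56.
det(H) > 0 and tr(H) = -16 < 0, so H is negative definite and the point is a local maximum.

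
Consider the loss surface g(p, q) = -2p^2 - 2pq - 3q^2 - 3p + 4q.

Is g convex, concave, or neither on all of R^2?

concave

g is quadratic, so its Hessian is the constant matrix H = [[-4, -2], [-2, -6]].
det(H) = 20, tr(H) = -10.
det(H) > 0 and tr(H) < 0, so H is negative definite everywhere: concave.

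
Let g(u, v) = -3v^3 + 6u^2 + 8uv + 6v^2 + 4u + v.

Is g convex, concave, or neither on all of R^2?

The term -3v^3 is cubic, so the Hessian is not constant.
∂²g/∂v² = -18v + 12, which takes both signs as v varies (negative for sufficiently large v). A diagonal entry of the Hessian changing sign means the Hessian is neither positive- nor negative-semidefinite on all of R^2.

neither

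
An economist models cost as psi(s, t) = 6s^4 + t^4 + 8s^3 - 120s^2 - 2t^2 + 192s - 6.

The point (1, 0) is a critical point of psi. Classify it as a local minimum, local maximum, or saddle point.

local maximum

The mixed partial ∂²psi/∂s∂t is 0, so the Hessian at any point is diag(psi_ss, psi_tt) = diag(24(3s^2 + 2s - 10), 4(3t^2 - 1)).
At (1, 0): H = diag(-120, -4).
Both eigenvalues are negative, so H is negative definite: a local maximum.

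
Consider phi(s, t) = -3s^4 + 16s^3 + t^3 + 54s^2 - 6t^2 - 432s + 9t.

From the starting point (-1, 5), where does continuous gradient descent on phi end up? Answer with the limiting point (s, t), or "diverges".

(3, 3)

phi is separable, so gradient descent decouples: s follows -∂phi/∂s, t follows -∂phi/∂t.
∂phi/∂s = -12(s - 4)(s - 3)(s + 3); at s=-1 this is -480, so s increases.
∂phi/∂t = 3(t - 3)(t - 1); at t=5 this is 24, so t decreases.
s converges to its nearest critical value 3 (a local min of the s-part); t converges to 3. The iterate converges to (3, 3).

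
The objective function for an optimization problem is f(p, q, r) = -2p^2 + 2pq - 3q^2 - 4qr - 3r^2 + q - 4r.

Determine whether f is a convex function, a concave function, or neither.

concave

f is quadratic, so its Hessian is the constant matrix H = [[-4, 2, 0], [2, -6, -4], [0, -4, -6]].
Leading principal minors: -4, 20, -56.
Signs alternate −, +, − ⇒ H ≺ 0 ⇒ concave.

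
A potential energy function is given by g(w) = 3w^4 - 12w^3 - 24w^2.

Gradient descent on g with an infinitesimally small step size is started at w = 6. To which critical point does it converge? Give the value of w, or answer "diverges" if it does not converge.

g'(w) = 12w(w - 4)(w + 1), so g'(6) = 1008.
Gradient descent moves in the -g' direction, i.e. w is decreasing.
The nearest critical point in that direction is w = 4, where g'' = 240 > 0 (a local minimum). The iterate converges there.

4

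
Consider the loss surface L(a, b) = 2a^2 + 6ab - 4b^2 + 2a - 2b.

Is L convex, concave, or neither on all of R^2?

L is quadratic, so its Hessian is the constant matrix H = [[4, 6], [6, -8]].
det(H) = -68, tr(H) = -4.
det(H) < 0, so H is indefinite: neither convex nor concave.

neither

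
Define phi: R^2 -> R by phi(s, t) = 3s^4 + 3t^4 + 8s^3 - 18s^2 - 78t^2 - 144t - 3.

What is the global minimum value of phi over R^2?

-1194

phi(s,t) separates as P(s) + Q(t) − 3, so its minimum is min P + min Q − 3.
P'(s) = 12s(s - 1)(s + 3) vanishes at s ∈ {-3, 0, 1}; Q'(t) = 12(t - 4)(t + 1)(t + 3) vanishes at t ∈ {-3, -1, 4}.
Local minima of P (where P''>0): P(-3)=-135, P(1)=-7. Local minima of Q: Q(-3)=-27, Q(4)=-1056.
So the global minimum of phi is P(-3) + Q(4) − 3 = -135 − 1056 − 3 = -1194, attained at (-3, 4).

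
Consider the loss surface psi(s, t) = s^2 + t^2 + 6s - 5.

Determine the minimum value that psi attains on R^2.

psi(s,t) separates as P(s) + Q(t) − 5, so its minimum is min P + min Q − 5.
P'(s) = 2s + 6 vanishes at s ∈ {-3}; Q'(t) = 2t vanishes at t ∈ {0}.
Local minima of P (where P''>0): P(-3)=-9. Local minima of Q: Q(0)=0.
So the global minimum of psi is P(-3) + Q(0) − 5 = -9 + 0 − 5 = -14, attained at (-3, 0).

-14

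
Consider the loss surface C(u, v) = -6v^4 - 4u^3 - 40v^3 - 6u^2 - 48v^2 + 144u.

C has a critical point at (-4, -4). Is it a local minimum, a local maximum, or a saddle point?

saddle point

The mixed partial ∂²C/∂u∂v is 0, so the Hessian at any point is diag(C_uu, C_vv) = diag(-12(2u + 1), -24(3v^2 + 10v + 4)).
At (-4, -4): H = diag(84, -288).
The eigenvalues have opposite signs, so H is indefinite: a saddle point.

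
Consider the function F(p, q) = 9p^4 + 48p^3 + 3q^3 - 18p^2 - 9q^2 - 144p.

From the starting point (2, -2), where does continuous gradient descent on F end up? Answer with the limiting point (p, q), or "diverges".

diverges

F is separable, so gradient descent decouples: p follows -∂F/∂p, q follows -∂F/∂q.
∂F/∂p = 36(p - 1)(p + 1)(p + 4); at p=2 this is 648, so p decreases.
∂F/∂q = 9q(q - 2); at q=-2 this is 72, so q decreases.
The q-coordinate has no critical point in that direction and runs off to infinity.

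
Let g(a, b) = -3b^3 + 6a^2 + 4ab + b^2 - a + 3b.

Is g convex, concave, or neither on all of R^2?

The term -3b^3 is cubic, so the Hessian is not constant.
∂²g/∂b² = -18b + 2, which takes both signs as b varies (negative for sufficiently large b). A diagonal entry of the Hessian changing sign means the Hessian is neither positive- nor negative-semidefinite on all of R^2.

neither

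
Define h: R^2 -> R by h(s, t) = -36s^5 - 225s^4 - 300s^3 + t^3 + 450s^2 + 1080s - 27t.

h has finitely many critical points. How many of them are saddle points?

4

h separates as a function of s plus a function of t, so ∇h=0 decouples.
∂h/∂s = -180(s - 1)(s + 1)(s + 2)(s + 3) = 0 at s ∈ {-3, -2, -1, 1}; ∂h/∂t = 3(t - 3)(t + 3) = 0 at t ∈ {-3, 3}.
The Hessian is diagonal: diag(h_ss, h_tt). Second derivatives: h_ss(-3)=1440, h_ss(-2)=-540, h_ss(-1)=720, h_ss(1)=-4320; h_tt(-3)=-18, h_tt(3)=18.
Saddle points occur where the two diagonal entries have opposite signs: (-3, -3), (-2, 3), (-1, -3), (1, 3). Count: 4.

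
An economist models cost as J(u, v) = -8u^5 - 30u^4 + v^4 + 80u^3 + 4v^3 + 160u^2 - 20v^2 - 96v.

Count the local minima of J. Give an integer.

4

J separates as a function of u plus a function of v, so ∇J=0 decouples.
∂J/∂u = -40u(u - 2)(u + 1)(u + 4) = 0 at u ∈ {-4, -1, 0, 2}; ∂J/∂v = 4(v - 3)(v + 2)(v + 4) = 0 at v ∈ {-4, -2, 3}.
The Hessian is diagonal: diag(J_uu, J_vv). Second derivatives: J_uu(-4)=2880, J_uu(-1)=-360, J_uu(0)=320, J_uu(2)=-1440; J_vv(-4)=56, J_vv(-2)=-40, J_vv(3)=140.
Local minima occur where both diagonal entries positive: (-4, -4), (-4, 3), (0, -4), (0, 3). Count: 4.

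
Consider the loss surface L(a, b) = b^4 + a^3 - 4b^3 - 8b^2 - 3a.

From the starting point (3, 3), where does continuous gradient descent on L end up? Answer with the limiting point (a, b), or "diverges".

(1, 4)

L is separable, so gradient descent decouples: a follows -∂L/∂a, b follows -∂L/∂b.
∂L/∂a = 3(a - 1)(a + 1); at a=3 this is 24, so a decreases.
∂L/∂b = 4b(b - 4)(b + 1); at b=3 this is -48, so b increases.
a converges to its nearest critical value 1 (a local min of the a-part); b converges to 4. The iterate converges to (1, 4).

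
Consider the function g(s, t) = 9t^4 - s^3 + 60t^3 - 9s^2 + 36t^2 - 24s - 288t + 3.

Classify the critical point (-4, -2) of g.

saddle point

The mixed partial ∂²g/∂s∂t is 0, so the Hessian at any point is diag(g_ss, g_tt) = diag(-6(s + 3), 36(3t^2 + 10t + 2)).
At (-4, -2): H = diag(6, -216).
The eigenvalues have opposite signs, so H is indefinite: a saddle point.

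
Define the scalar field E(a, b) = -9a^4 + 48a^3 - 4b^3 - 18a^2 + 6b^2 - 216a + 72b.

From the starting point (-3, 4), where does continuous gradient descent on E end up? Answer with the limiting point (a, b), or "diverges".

diverges

E is separable, so gradient descent decouples: a follows -∂E/∂a, b follows -∂E/∂b.
∂E/∂a = -36(a - 3)(a - 2)(a + 1); at a=-3 this is 2160, so a decreases.
∂E/∂b = -12(b - 3)(b + 2); at b=4 this is -72, so b increases.
The a-coordinate has no critical point in that direction and runs off to infinity.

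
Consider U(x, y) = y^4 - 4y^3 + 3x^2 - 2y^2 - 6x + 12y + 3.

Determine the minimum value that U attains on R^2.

-9

U(x,y) separates as P(x) + Q(y) + 3, so its minimum is min P + min Q + 3.
P'(x) = 6x - 6 vanishes at x ∈ {1}; Q'(y) = 4(y - 3)(y - 1)(y + 1) vanishes at y ∈ {-1, 1, 3}.
Local minima of P (where P''>0): P(1)=-3. Local minima of Q: Q(-1)=-9, Q(3)=-9.
So the global minimum of U is P(1) + Q(-1) + 3 = -3 − 9 + 3 = -9, attained at (1, -1).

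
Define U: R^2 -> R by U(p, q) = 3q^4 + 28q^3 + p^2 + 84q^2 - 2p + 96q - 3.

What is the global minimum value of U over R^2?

-68

U(p,q) separates as A(p) + B(q) − 3, so its minimum is min A + min B − 3.
A'(p) = 2p - 2 vanishes at p ∈ {1}; B'(q) = 12(q + 1)(q + 2)(q + 4) vanishes at q ∈ {-4, -2, -1}.
Local minima of A (where A''>0): A(1)=-1. Local minima of B: B(-4)=-64, B(-1)=-37.
So the global minimum of U is A(1) + B(-4) − 3 = -1 − 64 − 3 = -68, attained at (1, -4).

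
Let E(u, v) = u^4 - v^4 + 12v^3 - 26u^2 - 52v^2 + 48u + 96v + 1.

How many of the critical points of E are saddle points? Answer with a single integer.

5

E separates as a function of u plus a function of v, so ∇E=0 decouples.
∂E/∂u = 4(u - 3)(u - 1)(u + 4) = 0 at u ∈ {-4, 1, 3}; ∂E/∂v = -4(v - 4)(v - 3)(v - 2) = 0 at v ∈ {2, 3, 4}.
The Hessian is diagonal: diag(E_uu, E_vv). Second derivatives: E_uu(-4)=140, E_uu(1)=-40, E_uu(3)=56; E_vv(2)=-8, E_vv(3)=4, E_vv(4)=-8.
Saddle points occur where the two diagonal entries have opposite signs: (-4, 2), (-4, 4), (1, 3), (3, 2), (3, 4). Count: 5.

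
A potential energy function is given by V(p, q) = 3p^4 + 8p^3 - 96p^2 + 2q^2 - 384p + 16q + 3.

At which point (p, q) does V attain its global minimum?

V(p,q) separates as A(p) + B(q) + 3, so its minimum is min A + min B + 3.
A'(p) = 12(p - 4)(p + 2)(p + 4) vanishes at p ∈ {-4, -2, 4}; B'(q) = 4q + 16 vanishes at q ∈ {-4}.
Local minima of A (where A''>0): A(-4)=256, A(4)=-1792. Local minima of B: B(-4)=-32.
So the global minimum of V is A(4) + B(-4) + 3 = -1792 − 32 + 3 = -1821, attained at (4, -4).

(4, -4)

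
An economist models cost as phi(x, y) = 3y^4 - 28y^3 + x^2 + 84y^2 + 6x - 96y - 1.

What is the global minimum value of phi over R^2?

-74

phi(x,y) separates as P(x) + Q(y) − 1, so its minimum is min P + min Q − 1.
P'(x) = 2x + 6 vanishes at x ∈ {-3}; Q'(y) = 12(y - 4)(y - 2)(y - 1) vanishes at y ∈ {1, 2, 4}.
Local minima of P (where P''>0): P(-3)=-9. Local minima of Q: Q(1)=-37, Q(4)=-64.
So the global minimum of phi is P(-3) + Q(4) − 1 = -9 − 64 − 1 = -74, attained at (-3, 4).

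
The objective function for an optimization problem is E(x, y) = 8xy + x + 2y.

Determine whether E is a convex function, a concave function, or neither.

E is quadratic, so its Hessian is the constant matrix H = [[0, 8], [8, 0]].
det(H) = -64, tr(H) = 0.
det(H) < 0, so H is indefinite: neither convex nor concave.

neither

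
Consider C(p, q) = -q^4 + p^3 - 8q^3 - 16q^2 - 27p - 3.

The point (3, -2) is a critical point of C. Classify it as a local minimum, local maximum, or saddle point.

The mixed partial ∂²C/∂p∂q is 0, so the Hessian at any point is diag(C_pp, C_qq) = diag(6p, -4(3q^2 + 12q + 8)).
At (3, -2): H = diag(18, 16).
Both eigenvalues are positive, so H is positive definite: a local minimum.

local minimum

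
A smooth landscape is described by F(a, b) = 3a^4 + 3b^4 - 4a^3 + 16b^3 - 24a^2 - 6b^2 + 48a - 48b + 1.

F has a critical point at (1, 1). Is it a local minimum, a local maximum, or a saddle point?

The mixed partial ∂²F/∂a∂b is 0, so the Hessian at any point is diag(F_aa, F_bb) = diag(12(3a^2 - 2a - 4), 12(3b^2 + 8b - 1)).
At (1, 1): H = diag(-36, 120).
The eigenvalues have opposite signs, so H is indefinite: a saddle point.

saddle point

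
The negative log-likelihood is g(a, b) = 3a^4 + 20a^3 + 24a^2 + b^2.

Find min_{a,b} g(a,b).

-128

g(a,b) separates as P(a) + Q(b), so its minimum is min P + min Q.
P'(a) = 12a(a + 1)(a + 4) vanishes at a ∈ {-4, -1, 0}; Q'(b) = 2b vanishes at b ∈ {0}.
Local minima of P (where P''>0): P(-4)=-128, P(0)=0. Local minima of Q: Q(0)=0.
So the global minimum of g is P(-4) + Q(0) = -128 + 0 = -128, attained at (-4, 0).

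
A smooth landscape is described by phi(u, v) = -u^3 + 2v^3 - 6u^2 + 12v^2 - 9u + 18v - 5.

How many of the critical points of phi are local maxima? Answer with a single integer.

phi separates as a function of u plus a function of v, so ∇phi=0 decouples.
∂phi/∂u = -3(u + 1)(u + 3) = 0 at u ∈ {-3, -1}; ∂phi/∂v = 6(v + 1)(v + 3) = 0 at v ∈ {-3, -1}.
The Hessian is diagonal: diag(phi_uu, phi_vv). Second derivatives: phi_uu(-3)=6, phi_uu(-1)=-6; phi_vv(-3)=-12, phi_vv(-1)=12.
Local maxima occur where both diagonal entries negative: (-1, -3). Count: 1.

1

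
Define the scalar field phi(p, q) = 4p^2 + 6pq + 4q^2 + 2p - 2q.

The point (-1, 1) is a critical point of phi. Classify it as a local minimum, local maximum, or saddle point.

local minimum

The Hessian of phi is constant: H = [[8, 6], [6, 8]].
det(H) = 8·8 − 6² = 28.
det(H) > 0 and tr(H) = 16 > 0, so H is positive definite and the point is a local minimum.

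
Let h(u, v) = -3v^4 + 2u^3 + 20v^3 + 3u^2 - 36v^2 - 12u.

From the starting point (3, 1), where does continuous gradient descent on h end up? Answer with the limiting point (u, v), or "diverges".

(1, 2)

h is separable, so gradient descent decouples: u follows -∂h/∂u, v follows -∂h/∂v.
∂h/∂u = 6(u - 1)(u + 2); at u=3 this is 60, so u decreases.
∂h/∂v = -12v(v - 3)(v - 2); at v=1 this is -24, so v increases.
u converges to its nearest critical value 1 (a local min of the u-part); v converges to 2. The iterate converges to (1, 2).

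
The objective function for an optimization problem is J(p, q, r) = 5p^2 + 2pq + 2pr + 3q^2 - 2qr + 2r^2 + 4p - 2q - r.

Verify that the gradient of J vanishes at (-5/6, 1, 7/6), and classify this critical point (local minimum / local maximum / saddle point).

local minimum

∇J = (10p + 2q + 2r + 4, 2p + 6q - 2r - 2, 2p - 2q + 4r - 1); substituting (-5/6, 1, 7/6) gives ∇J = (0, 0, 0), so (-5/6, 1, 7/6) is indeed a critical point.
The Hessian is constant: H = [[10, 2, 2], [2, 6, -2], [2, -2, 4]].
Leading principal minors: Δ₁ = 10, Δ₂ = 56, Δ₃ = 144.
All leading minors are positive, so H is positive definite: a local minimum.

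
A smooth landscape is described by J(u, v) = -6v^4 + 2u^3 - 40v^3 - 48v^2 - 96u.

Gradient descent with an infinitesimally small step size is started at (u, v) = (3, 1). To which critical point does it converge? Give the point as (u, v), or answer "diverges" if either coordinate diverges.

J is separable, so gradient descent decouples: u follows -∂J/∂u, v follows -∂J/∂v.
∂J/∂u = 6(u - 4)(u + 4); at u=3 this is -42, so u increases.
∂J/∂v = -24v(v + 1)(v + 4); at v=1 this is -240, so v increases.
The v-coordinate has no critical point in that direction and runs off to infinity.

diverges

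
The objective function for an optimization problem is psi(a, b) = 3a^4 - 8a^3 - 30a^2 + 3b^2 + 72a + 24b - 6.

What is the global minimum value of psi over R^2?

-206

psi(a,b) separates as P(a) + Q(b) − 6, so its minimum is min P + min Q − 6.
P'(a) = 12(a - 3)(a - 1)(a + 2) vanishes at a ∈ {-2, 1, 3}; Q'(b) = 6b + 24 vanishes at b ∈ {-4}.
Local minima of P (where P''>0): P(-2)=-152, P(3)=-27. Local minima of Q: Q(-4)=-48.
So the global minimum of psi is P(-2) + Q(-4) − 6 = -152 − 48 − 6 = -206, attained at (-2, -4).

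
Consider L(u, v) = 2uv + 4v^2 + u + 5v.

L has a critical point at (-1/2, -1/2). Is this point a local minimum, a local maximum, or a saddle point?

The Hessian of L is constant: H = [[0, 2], [2, 8]].
det(H) = 0·8 − 2² = -4.
Since det(H) < 0, H is indefinite and the critical point is a saddle point.

saddle point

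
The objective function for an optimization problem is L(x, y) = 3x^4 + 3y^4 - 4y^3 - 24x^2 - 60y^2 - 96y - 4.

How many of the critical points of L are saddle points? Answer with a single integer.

4

L separates as a function of x plus a function of y, so ∇L=0 decouples.
∂L/∂x = 12x(x - 2)(x + 2) = 0 at x ∈ {-2, 0, 2}; ∂L/∂y = 12(y - 4)(y + 1)(y + 2) = 0 at y ∈ {-2, -1, 4}.
The Hessian is diagonal: diag(L_xx, L_yy). Second derivatives: L_xx(-2)=96, L_xx(0)=-48, L_xx(2)=96; L_yy(-2)=72, L_yy(-1)=-60, L_yy(4)=360.
Saddle points occur where the two diagonal entries have opposite signs: (-2, -1), (0, -2), (0, 4), (2, -1). Count: 4.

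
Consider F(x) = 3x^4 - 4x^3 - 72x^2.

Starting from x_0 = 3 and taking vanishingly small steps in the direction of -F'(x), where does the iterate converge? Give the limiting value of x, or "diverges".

F'(x) = 12x(x - 4)(x + 3), so F'(3) = -216.
Gradient descent moves in the -F' direction, i.e. x is increasing.
The nearest critical point in that direction is x = 4, where F'' = 336 > 0 (a local minimum). The iterate converges there.

4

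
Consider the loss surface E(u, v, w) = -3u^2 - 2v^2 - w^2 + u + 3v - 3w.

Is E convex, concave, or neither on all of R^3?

E is quadratic, so its Hessian is the constant matrix H = [[-6, 0, 0], [0, -4, 0], [0, 0, -2]].
Leading principal minors: -6, 24, -48.
Signs alternate −, +, − ⇒ H ≺ 0 ⇒ concave.

concave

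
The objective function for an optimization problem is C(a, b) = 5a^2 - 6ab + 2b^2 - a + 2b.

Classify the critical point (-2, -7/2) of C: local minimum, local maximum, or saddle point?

local minimum

The Hessian of C is constant: H = [[10, -6], [-6, 4]].
det(H) = 10·4 − (-6)² = 4.
det(H) > 0 and tr(H) = 14 > 0, so H is positive definite and the point is a local minimum.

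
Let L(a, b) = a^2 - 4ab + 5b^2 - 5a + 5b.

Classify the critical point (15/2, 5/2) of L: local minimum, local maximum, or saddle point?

local minimum

The Hessian of L is constant: H = [[2, -4], [-4, 10]].
det(H) = 2·10 − (-4)² = 4.
det(H) > 0 and tr(H) = 12 > 0, so H is positive definite and the point is a local minimum.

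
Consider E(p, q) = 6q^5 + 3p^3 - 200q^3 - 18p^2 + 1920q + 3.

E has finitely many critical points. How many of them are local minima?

2

E separates as a function of p plus a function of q, so ∇E=0 decouples.
∂E/∂p = 9p(p - 4) = 0 at p ∈ {0, 4}; ∂E/∂q = 30(q - 4)(q - 2)(q + 2)(q + 4) = 0 at q ∈ {-4, -2, 2, 4}.
The Hessian is diagonal: diag(E_pp, E_qq). Second derivatives: E_pp(0)=-36, E_pp(4)=36; E_qq(-4)=-2880, E_qq(-2)=1440, E_qq(2)=-1440, E_qq(4)=2880.
Local minima occur where both diagonal entries positive: (4, -2), (4, 4). Count: 2.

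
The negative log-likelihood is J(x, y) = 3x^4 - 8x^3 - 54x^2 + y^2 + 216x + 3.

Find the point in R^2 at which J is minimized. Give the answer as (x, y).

(-3, 0)

J(x,y) separates as P(x) + Q(y) + 3, so its minimum is min P + min Q + 3.
P'(x) = 12(x - 3)(x - 2)(x + 3) vanishes at x ∈ {-3, 2, 3}; Q'(y) = 2y vanishes at y ∈ {0}.
Local minima of P (where P''>0): P(-3)=-675, P(3)=189. Local minima of Q: Q(0)=0.
So the global minimum of J is P(-3) + Q(0) + 3 = -675 + 0 + 3 = -672, attained at (-3, 0).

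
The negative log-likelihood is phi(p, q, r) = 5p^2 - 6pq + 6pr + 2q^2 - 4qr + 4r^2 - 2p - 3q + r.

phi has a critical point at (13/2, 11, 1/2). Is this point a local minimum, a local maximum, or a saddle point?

local minimum

The Hessian is constant: H = [[10, -6, 6], [-6, 4, -4], [6, -4, 8]].
Leading principal minors: Δ₁ = 10, Δ₂ = 4, Δ₃ = 16.
All leading minors are positive, so H is positive definite: a local minimum.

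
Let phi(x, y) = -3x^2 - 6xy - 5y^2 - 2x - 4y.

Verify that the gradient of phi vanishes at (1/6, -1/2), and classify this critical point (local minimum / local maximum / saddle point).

local maximum

∇phi = (-6x - 6y - 2, -6x - 10y - 4); substituting (1/6, -1/2) gives ∇phi = (0, 0), so (1/6, -1/2) is indeed a critical point.
The Hessian of phi is constant: H = [[-6, -6], [-6, -10]].
det(H) = (-6)·(-10) − (-6)² = 24.
det(H) > 0 and tr(H) = -16 < 0, so H is negative definite and the point is a local maximum.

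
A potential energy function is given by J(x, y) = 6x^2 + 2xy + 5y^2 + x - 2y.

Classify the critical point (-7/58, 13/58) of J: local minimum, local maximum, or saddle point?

local minimum

The Hessian of J is constant: H = [[12, 2], [2, 10]].
det(H) = 12·10 − 2² = 116.
det(H) > 0 and tr(H) = 22 > 0, so H is positive definite and the point is a local minimum.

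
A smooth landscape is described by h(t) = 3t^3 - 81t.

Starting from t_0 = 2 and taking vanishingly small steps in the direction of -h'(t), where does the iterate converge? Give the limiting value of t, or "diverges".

h'(t) = 9(t - 3)(t + 3), so h'(2) = -45.
Gradient descent moves in the -h' direction, i.e. t is increasing.
The nearest critical point in that direction is t = 3, where h'' = 54 > 0 (a local minimum). The iterate converges there.

3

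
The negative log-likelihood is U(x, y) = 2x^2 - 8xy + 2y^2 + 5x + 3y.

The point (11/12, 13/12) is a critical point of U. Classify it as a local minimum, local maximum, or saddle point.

saddle point

The Hessian of U is constant: H = [[4, -8], [-8, 4]].
det(H) = 4·4 − (-8)² = -48.
Since det(H) < 0, H is indefinite and the critical point is a saddle point.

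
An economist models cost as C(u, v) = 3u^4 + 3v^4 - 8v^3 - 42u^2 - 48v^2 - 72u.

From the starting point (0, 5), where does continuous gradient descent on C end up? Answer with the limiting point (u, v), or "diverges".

C is separable, so gradient descent decouples: u follows -∂C/∂u, v follows -∂C/∂v.
∂C/∂u = 12(u - 3)(u + 1)(u + 2); at u=0 this is -72, so u increases.
∂C/∂v = 12v(v - 4)(v + 2); at v=5 this is 420, so v decreases.
u converges to its nearest critical value 3 (a local min of the u-part); v converges to 4. The iterate converges to (3, 4).

(3, 4)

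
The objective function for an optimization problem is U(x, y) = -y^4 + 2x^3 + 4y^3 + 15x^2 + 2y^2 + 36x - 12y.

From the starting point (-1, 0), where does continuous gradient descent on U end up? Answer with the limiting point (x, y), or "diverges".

(-2, 1)

U is separable, so gradient descent decouples: x follows -∂U/∂x, y follows -∂U/∂y.
∂U/∂x = 6(x + 2)(x + 3); at x=-1 this is 12, so x decreases.
∂U/∂y = -4(y - 3)(y - 1)(y + 1); at y=0 this is -12, so y increases.
x converges to its nearest critical value -2 (a local min of the x-part); y converges to 1. The iterate converges to (-2, 1).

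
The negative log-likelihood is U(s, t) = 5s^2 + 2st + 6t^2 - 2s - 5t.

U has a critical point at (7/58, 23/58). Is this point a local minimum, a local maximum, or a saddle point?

local minimum

The Hessian of U is constant: H = [[10, 2], [2, 12]].
det(H) = 10·12 − 2² = 116.
det(H) > 0 and tr(H) = 22 > 0, so H is positive definite and the point is a local minimum.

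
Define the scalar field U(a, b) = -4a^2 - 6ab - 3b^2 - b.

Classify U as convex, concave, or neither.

concave

U is quadratic, so its Hessian is the constant matrix H = [[-8, -6], [-6, -6]].
det(H) = 12, tr(H) = -14.
det(H) > 0 and tr(H) < 0, so H is negative definite everywhere: concave.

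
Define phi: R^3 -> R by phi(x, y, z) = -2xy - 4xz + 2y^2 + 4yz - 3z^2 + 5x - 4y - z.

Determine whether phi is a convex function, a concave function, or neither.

phi is quadratic, so its Hessian is the constant matrix H = [[0, -2, -4], [-2, 4, 4], [-4, 4, -6]].
Leading principal minors: 0, -4, 24.
Neither pattern holds ⇒ H is indefinite ⇒ neither convex nor concave.

neither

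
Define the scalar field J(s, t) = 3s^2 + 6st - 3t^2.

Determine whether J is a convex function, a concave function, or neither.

J is quadratic, so its Hessian is the constant matrix H = [[6, 6], [6, -6]].
det(H) = -72, tr(H) = 0.
det(H) < 0, so H is indefinite: neither convex nor concave.

neither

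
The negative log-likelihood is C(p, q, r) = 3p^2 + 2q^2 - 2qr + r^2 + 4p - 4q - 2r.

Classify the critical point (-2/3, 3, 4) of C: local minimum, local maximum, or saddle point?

The Hessian is constant: H = [[6, 0, 0], [0, 4, -2], [0, -2, 2]].
Leading principal minors: Δ₁ = 6, Δ₂ = 24, Δ₃ = 24.
All leading minors are positive, so H is positive definite: a local minimum.

local minimum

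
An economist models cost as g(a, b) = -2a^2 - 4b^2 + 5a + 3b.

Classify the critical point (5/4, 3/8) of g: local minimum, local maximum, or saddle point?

local maximum

The Hessian of g is constant: H = [[-4, 0], [0, -8]].
det(H) = (-4)·(-8) − 0² = 32.
det(H) > 0 and tr(H) = -12 < 0, so H is negative definite and the point is a local maximum.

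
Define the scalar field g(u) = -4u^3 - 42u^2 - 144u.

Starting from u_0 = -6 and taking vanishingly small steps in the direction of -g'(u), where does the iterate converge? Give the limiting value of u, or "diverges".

-4

g'(u) = -12(u + 3)(u + 4), so g'(-6) = -72.
Gradient descent moves in the -g' direction, i.e. u is increasing.
The nearest critical point in that direction is u = -4, where g'' = 12 > 0 (a local minimum). The iterate converges there.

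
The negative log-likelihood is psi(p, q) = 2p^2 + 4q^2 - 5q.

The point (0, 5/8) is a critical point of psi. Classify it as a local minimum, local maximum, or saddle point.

local minimum

The Hessian of psi is constant: H = [[4, 0], [0, 8]].
det(H) = 4·8 − 0² = 32.
det(H) > 0 and tr(H) = 12 > 0, so H is positive definite and the point is a local minimum.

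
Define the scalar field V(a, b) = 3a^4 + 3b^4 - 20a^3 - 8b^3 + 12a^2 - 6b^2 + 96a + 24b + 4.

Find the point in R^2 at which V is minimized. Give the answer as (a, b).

V(a,b) separates as P(a) + Q(b) + 4, so its minimum is min P + min Q + 4.
P'(a) = 12(a - 4)(a - 2)(a + 1) vanishes at a ∈ {-1, 2, 4}; Q'(b) = 12(b - 2)(b - 1)(b + 1) vanishes at b ∈ {-1, 1, 2}.
Local minima of P (where P''>0): P(-1)=-61, P(4)=64. Local minima of Q: Q(-1)=-19, Q(2)=8.
So the global minimum of V is P(-1) + Q(-1) + 4 = -61 − 19 + 4 = -76, attained at (-1, -1).

(-1, -1)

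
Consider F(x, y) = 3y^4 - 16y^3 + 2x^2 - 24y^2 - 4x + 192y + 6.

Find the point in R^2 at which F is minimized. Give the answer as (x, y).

F(x,y) separates as P(x) + Q(y) + 6, so its minimum is min P + min Q + 6.
P'(x) = 4x - 4 vanishes at x ∈ {1}; Q'(y) = 12(y - 4)(y - 2)(y + 2) vanishes at y ∈ {-2, 2, 4}.
Local minima of P (where P''>0): P(1)=-2. Local minima of Q: Q(-2)=-304, Q(4)=128.
So the global minimum of F is P(1) + Q(-2) + 6 = -2 − 304 + 6 = -300, attained at (1, -2).

(1, -2)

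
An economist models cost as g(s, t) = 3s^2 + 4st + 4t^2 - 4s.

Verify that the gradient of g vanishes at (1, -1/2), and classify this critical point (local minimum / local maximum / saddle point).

local minimum

∇g = (6s + 4t - 4, 4s + 8t); substituting (1, -1/2) gives ∇g = (0, 0), so (1, -1/2) is indeed a critical point.
The Hessian of g is constant: H = [[6, 4], [4, 8]].
det(H) = 6·8 − 4² = 32.
det(H) > 0 and tr(H) = 14 > 0, so H is positive definite and the point is a local minimum.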